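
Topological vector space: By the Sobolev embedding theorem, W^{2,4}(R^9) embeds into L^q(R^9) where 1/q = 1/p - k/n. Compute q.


Using the Sobolev embedding formula: 1/q = 1/p - k/n
1/q = 1/4 - 2/9 = 1/36
q = 1/(1/36) = 36

36.0000


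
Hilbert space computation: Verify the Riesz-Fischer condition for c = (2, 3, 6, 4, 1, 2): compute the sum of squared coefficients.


sum |c_n|^2 = 2^2 + 3^2 + 6^2 + 4^2 + 1^2 + 2^2
= 4 + 9 + 36 + 16 + 1 + 4
= 70

70


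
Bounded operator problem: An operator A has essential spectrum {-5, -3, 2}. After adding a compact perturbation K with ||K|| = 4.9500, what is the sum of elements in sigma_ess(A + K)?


By Weyl's theorem, the essential spectrum is invariant under compact perturbations.
sigma_ess(A + K) = sigma_ess(A) = {-5, -3, 2}
Sum = -5 + -3 + 2 = -6

-6


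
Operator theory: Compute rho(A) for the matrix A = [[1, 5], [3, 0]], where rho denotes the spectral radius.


For a 2x2 matrix, eigenvalues satisfy lambda^2 - (trace)*lambda + det = 0
trace = 1 + 0 = 1
det = 1*0 - 5*3 = -15
discriminant = 1^2 - 4*(-15) = 61
spectral radius = max |eigenvalue| = 4.4051

4.4051


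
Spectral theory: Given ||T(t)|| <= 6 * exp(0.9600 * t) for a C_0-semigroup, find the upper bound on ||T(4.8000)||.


||T(4.8000)|| <= 6 * exp(0.9600 * 4.8000)
= 6 * exp(4.6080)
= 6 * 100.2834
= 601.7003

601.7003


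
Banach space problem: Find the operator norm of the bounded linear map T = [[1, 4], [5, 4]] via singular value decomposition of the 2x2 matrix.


A^T A = [[26, 24], [24, 32]]
trace(A^T A) = 58, det(A^T A) = 256
discriminant = 58^2 - 4*256 = 2340
Largest eigenvalue of A^T A = (trace + sqrt(disc))/2 = 53.1868
||T|| = sqrt(53.1868) = 7.2929

7.2929


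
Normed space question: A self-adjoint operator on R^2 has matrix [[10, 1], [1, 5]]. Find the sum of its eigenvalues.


For a self-adjoint (symmetric) matrix, the eigenvalues are real.
The sum of eigenvalues equals the trace of the matrix.
trace = 10 + 5 = 15

15


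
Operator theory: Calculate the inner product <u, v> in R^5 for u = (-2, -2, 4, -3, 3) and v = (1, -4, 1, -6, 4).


Computing the standard inner product <u, v> = sum u_i * v_i
= -2*1 + -2*-4 + 4*1 + -3*-6 + 3*4
= -2 + 8 + 4 + 18 + 12
= 40

40


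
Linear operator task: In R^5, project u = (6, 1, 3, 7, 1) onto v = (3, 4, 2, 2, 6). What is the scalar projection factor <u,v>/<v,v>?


Computing <u,v> = 6*3 + 1*4 + 3*2 + 7*2 + 1*6 = 48
Computing <v,v> = 3^2 + 4^2 + 2^2 + 2^2 + 6^2 = 69
Projection coefficient = 48/69 = 0.6957

0.6957


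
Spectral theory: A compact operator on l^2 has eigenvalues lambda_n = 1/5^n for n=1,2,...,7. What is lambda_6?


The eigenvalue formula gives lambda_6 = 1/5^6
= 1/15625
= 6.4000e-05

6.4000e-05


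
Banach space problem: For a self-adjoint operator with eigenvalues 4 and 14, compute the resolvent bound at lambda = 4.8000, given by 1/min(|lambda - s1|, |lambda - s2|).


dist(4.8000, {4, 14}) = min(|4.8000 - 4|, |4.8000 - 14|)
= min(0.8000, 9.2000) = 0.8000
Resolvent bound = 1/0.8000 = 1.2500

1.2500


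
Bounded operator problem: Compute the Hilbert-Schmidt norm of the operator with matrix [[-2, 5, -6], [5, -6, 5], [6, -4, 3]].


The Hilbert-Schmidt norm is sqrt(sum of squares of all entries).
Sum of squares = (-2)^2 + 5^2 + (-6)^2 + 5^2 + (-6)^2 + 5^2 + 6^2 + (-4)^2 + 3^2
= 4 + 25 + 36 + 25 + 36 + 25 + 36 + 16 + 9 = 212
||T||_HS = sqrt(212) = 14.5602

14.5602


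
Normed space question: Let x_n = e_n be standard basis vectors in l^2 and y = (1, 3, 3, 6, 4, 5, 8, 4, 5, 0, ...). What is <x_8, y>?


x_8 = e_8 is the standard basis vector with 1 in position 8.
<x_8, y> = y_8 = 4
As n -> infinity, <x_n, y> -> 0, confirming weak convergence of (x_n) to 0.

4


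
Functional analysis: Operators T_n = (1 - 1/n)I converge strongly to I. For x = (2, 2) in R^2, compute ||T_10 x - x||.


T_10 x - x = (1 - 1/10)x - x = -x/10
||x|| = sqrt(8) = 2.8284
||T_10 x - x|| = ||x||/10 = 2.8284/10 = 0.2828

0.2828


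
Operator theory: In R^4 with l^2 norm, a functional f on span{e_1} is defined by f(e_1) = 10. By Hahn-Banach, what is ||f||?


The norm of f is given by ||f|| = sup_{||x||=1} |f(x)|.
On span{e_1}, ||e_1|| = 1, so ||f|| = |f(e_1)| / ||e_1||
= |10| / 1 = 10.0000

10.0000


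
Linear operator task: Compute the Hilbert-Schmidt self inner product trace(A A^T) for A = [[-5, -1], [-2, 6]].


trace(A * A^T) = sum of squares of all entries
= (-5)^2 + (-1)^2 + (-2)^2 + 6^2
= 25 + 1 + 4 + 36
= 66

66


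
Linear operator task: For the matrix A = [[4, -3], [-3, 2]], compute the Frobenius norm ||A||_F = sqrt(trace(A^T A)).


||A||_F^2 = sum a_ij^2
= 4^2 + (-3)^2 + (-3)^2 + 2^2
= 16 + 9 + 9 + 4 = 38
||A||_F = sqrt(38) = 6.1644

6.1644


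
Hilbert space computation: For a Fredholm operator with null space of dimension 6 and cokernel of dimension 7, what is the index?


The Fredholm index is defined as ind(T) = dim(ker T) - dim(coker T)
= 6 - 7
= -1

-1


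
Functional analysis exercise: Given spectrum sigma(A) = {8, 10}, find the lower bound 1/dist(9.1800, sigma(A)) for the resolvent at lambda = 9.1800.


dist(9.1800, {8, 10}) = min(|9.1800 - 8|, |9.1800 - 10|)
= min(1.1800, 0.8200) = 0.8200
Resolvent bound = 1/0.8200 = 1.2195

1.2195


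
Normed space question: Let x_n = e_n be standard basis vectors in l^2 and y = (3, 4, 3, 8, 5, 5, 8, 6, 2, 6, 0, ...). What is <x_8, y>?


x_8 = e_8 is the standard basis vector with 1 in position 8.
<x_8, y> = y_8 = 6
As n -> infinity, <x_n, y> -> 0, confirming weak convergence of (x_n) to 0.

6


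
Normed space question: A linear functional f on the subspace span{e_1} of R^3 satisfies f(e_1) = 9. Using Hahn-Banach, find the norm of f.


The norm of f is given by ||f|| = sup_{||x||=1} |f(x)|.
On span{e_1}, ||e_1|| = 1, so ||f|| = |f(e_1)| / ||e_1||
= |9| / 1 = 9.0000

9.0000


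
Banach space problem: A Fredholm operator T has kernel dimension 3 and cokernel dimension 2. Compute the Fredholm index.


The Fredholm index is defined as ind(T) = dim(ker T) - dim(coker T)
= 3 - 2
= 1

1


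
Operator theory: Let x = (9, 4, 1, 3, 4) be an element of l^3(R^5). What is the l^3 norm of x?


The l^3 norm = (sum |x_i|^3)^(1/3)
Sum of 3th powers = 729 + 64 + 1 + 27 + 64 = 885
||x||_3 = (885)^(1/3) = 9.6010

9.6010


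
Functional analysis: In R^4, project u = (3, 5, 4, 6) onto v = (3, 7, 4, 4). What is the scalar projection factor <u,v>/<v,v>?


Computing <u,v> = 3*3 + 5*7 + 4*4 + 6*4 = 84
Computing <v,v> = 3^2 + 7^2 + 4^2 + 4^2 = 90
Projection coefficient = 84/90 = 0.9333

0.9333


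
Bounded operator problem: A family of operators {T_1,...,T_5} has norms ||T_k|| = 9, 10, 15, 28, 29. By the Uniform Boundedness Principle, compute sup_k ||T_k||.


By the Uniform Boundedness Principle, the supremum of norms is finite.
sup_k ||T_k|| = max(9, 10, 15, 28, 29) = 29

29


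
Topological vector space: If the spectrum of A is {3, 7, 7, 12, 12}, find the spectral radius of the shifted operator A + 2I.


Spectrum of A + 2I = {5, 9, 9, 14, 14}
Spectral radius = max |lambda| over the shifted spectrum
= max(5, 9, 9, 14, 14) = 14

14


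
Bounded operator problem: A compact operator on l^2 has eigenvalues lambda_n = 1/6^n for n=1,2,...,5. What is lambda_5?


The eigenvalue formula gives lambda_5 = 1/6^5
= 1/7776
= 1.2860e-04

1.2860e-04


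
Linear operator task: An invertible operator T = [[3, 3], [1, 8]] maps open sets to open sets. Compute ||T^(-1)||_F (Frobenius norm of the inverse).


det(T) = 3*8 - 3*1 = 21
T^(-1) = (1/21) * [[8, -3], [-1, 3]] = [[0.3810, -0.1429], [-0.0476, 0.1429]]
||T^(-1)||_F^2 = 0.3810^2 + (-0.1429)^2 + (-0.0476)^2 + 0.1429^2 = 0.1882
||T^(-1)||_F = sqrt(0.1882) = 0.4338

0.4338


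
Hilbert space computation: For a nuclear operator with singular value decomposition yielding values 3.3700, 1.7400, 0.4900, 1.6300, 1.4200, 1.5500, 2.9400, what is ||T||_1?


The nuclear norm is the sum of all singular values.
||T||_1 = 3.3700 + 1.7400 + 0.4900 + 1.6300 + 1.4200 + 1.5500 + 2.9400
= 13.1400

13.1400


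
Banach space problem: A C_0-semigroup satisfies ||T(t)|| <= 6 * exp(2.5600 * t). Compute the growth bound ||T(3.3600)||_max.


||T(3.3600)|| <= 6 * exp(2.5600 * 3.3600)
= 6 * exp(8.6016)
= 6 * 5440.3572
= 32642.1432

32642.1432


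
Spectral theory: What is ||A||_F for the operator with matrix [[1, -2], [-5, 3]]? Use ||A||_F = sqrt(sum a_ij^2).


||A||_F^2 = sum a_ij^2
= 1^2 + (-2)^2 + (-5)^2 + 3^2
= 1 + 4 + 25 + 9 = 39
||A||_F = sqrt(39) = 6.2450

6.2450


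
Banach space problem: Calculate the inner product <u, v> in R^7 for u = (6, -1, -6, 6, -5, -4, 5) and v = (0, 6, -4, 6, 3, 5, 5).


Computing the standard inner product <u, v> = sum u_i * v_i
= 6*0 + -1*6 + -6*-4 + 6*6 + -5*3 + -4*5 + 5*5
= 0 + -6 + 24 + 36 + -15 + -20 + 25
= 44

44


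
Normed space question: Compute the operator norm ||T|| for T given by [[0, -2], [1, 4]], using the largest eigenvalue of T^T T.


A^T A = [[1, 4], [4, 20]]
trace(A^T A) = 21, det(A^T A) = 4
discriminant = 21^2 - 4*4 = 425
Largest eigenvalue of A^T A = (trace + sqrt(disc))/2 = 20.8078
||T|| = sqrt(20.8078) = 4.5616

4.5616


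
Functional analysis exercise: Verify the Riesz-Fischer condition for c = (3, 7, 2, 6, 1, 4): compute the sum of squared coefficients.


sum |c_n|^2 = 3^2 + 7^2 + 2^2 + 6^2 + 1^2 + 4^2
= 9 + 49 + 4 + 36 + 1 + 16
= 115

115


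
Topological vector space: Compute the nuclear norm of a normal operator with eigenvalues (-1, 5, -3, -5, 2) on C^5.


For a normal operator, singular values equal |eigenvalues|.
Trace norm = sum |lambda_i| = 1 + 5 + 3 + 5 + 2
= 16

16


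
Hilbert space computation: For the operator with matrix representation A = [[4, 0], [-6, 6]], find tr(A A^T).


trace(A * A^T) = sum of squares of all entries
= 4^2 + 0^2 + (-6)^2 + 6^2
= 16 + 0 + 36 + 36
= 88

88


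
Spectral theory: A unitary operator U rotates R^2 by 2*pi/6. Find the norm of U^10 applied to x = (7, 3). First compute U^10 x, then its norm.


U is a rotation by theta = 2*pi/6
U^10 = rotation by 10*theta = 20*pi/6 = 8*pi/6 (mod 2*pi)
cos(8*pi/6) = -0.5000, sin(8*pi/6) = -0.8660
U^10 x = (-0.5000 * 7 - -0.8660 * 3, -0.8660 * 7 + -0.5000 * 3)
= (-0.9019, -7.5622)
||U^10 x|| = sqrt((-0.9019)^2 + (-7.5622)^2) = sqrt(58.0000) = 7.6158

7.6158


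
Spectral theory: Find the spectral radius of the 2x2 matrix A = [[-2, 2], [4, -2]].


For a 2x2 matrix, eigenvalues satisfy lambda^2 - (trace)*lambda + det = 0
trace = -2 + -2 = -4
det = -2*-2 - 2*4 = -4
discriminant = (-4)^2 - 4*(-4) = 32
spectral radius = max |eigenvalue| = 4.8284

4.8284


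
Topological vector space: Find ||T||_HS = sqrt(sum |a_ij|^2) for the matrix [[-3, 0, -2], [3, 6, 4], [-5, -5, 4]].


The Hilbert-Schmidt norm is sqrt(sum of squares of all entries).
Sum of squares = (-3)^2 + 0^2 + (-2)^2 + 3^2 + 6^2 + 4^2 + (-5)^2 + (-5)^2 + 4^2
= 9 + 0 + 4 + 9 + 36 + 16 + 25 + 25 + 16 = 140
||T||_HS = sqrt(140) = 11.8322

11.8322


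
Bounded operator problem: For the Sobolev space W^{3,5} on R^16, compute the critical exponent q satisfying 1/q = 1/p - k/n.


Using the Sobolev embedding formula: 1/q = 1/p - k/n
1/q = 1/5 - 3/16 = 1/80
q = 1/(1/80) = 80

80.0000


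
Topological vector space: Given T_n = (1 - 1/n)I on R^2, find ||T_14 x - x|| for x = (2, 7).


T_14 x - x = (1 - 1/14)x - x = -x/14
||x|| = sqrt(53) = 7.2801
||T_14 x - x|| = ||x||/14 = 7.2801/14 = 0.5200

0.5200


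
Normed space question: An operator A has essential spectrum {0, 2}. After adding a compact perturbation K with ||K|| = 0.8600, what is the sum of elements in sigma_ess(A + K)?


By Weyl's theorem, the essential spectrum is invariant under compact perturbations.
sigma_ess(A + K) = sigma_ess(A) = {0, 2}
Sum = 0 + 2 = 2

2


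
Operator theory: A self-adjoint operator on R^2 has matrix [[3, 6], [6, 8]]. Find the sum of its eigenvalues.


For a self-adjoint (symmetric) matrix, the eigenvalues are real.
The sum of eigenvalues equals the trace of the matrix.
trace = 3 + 8 = 11

11


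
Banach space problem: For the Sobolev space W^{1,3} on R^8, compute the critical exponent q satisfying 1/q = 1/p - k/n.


Using the Sobolev embedding formula: 1/q = 1/p - k/n
1/q = 1/3 - 1/8 = 5/24
q = 1/(5/24) = 24/5 = 4.8000

4.8000


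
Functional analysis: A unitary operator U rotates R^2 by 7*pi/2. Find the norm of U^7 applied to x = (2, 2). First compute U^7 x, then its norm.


U is a rotation by theta = 7*pi/2
U^7 = rotation by 7*theta = 49*pi/2 = 1*pi/2 (mod 2*pi)
cos(1*pi/2) = 0.0000, sin(1*pi/2) = 1.0000
U^7 x = (0.0000 * 2 - 1.0000 * 2, 1.0000 * 2 + 0.0000 * 2)
= (-2.0000, 2.0000)
||U^7 x|| = sqrt((-2.0000)^2 + 2.0000^2) = sqrt(8.0000) = 2.8284

2.8284


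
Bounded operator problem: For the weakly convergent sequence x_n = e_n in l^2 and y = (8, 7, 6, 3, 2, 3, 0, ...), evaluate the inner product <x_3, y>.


x_3 = e_3 is the standard basis vector with 1 in position 3.
<x_3, y> = y_3 = 6
As n -> infinity, <x_n, y> -> 0, confirming weak convergence of (x_n) to 0.

6


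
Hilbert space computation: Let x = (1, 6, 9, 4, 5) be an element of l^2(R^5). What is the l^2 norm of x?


The l^2 norm = (sum |x_i|^2)^(1/2)
Sum of 2th powers = 1 + 36 + 81 + 16 + 25 = 159
||x||_2 = (159)^(1/2) = 12.6095

12.6095


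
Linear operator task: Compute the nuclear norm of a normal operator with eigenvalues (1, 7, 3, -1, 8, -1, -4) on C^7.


For a normal operator, singular values equal |eigenvalues|.
Trace norm = sum |lambda_i| = 1 + 7 + 3 + 1 + 8 + 1 + 4
= 25

25


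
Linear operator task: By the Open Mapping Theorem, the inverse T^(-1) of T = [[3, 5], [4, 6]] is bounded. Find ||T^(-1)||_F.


det(T) = 3*6 - 5*4 = -2
T^(-1) = (1/-2) * [[6, -5], [-4, 3]] = [[-3.0000, 2.5000], [2.0000, -1.5000]]
||T^(-1)||_F^2 = (-3.0000)^2 + 2.5000^2 + 2.0000^2 + (-1.5000)^2 = 21.5000
||T^(-1)||_F = sqrt(21.5000) = 4.6368

4.6368


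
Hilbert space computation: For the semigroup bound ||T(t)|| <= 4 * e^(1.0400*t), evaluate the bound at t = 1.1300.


||T(1.1300)|| <= 4 * exp(1.0400 * 1.1300)
= 4 * exp(1.1752)
= 4 * 3.2388
= 12.9552

12.9552


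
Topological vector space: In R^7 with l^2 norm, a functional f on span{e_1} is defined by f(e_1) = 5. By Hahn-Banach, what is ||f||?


The norm of f is given by ||f|| = sup_{||x||=1} |f(x)|.
On span{e_1}, ||e_1|| = 1, so ||f|| = |f(e_1)| / ||e_1||
= |5| / 1 = 5.0000

5.0000


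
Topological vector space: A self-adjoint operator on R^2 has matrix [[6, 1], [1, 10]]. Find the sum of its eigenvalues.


For a self-adjoint (symmetric) matrix, the eigenvalues are real.
The sum of eigenvalues equals the trace of the matrix.
trace = 6 + 10 = 16

16


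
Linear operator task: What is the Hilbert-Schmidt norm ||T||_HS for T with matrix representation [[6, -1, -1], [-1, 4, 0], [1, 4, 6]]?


The Hilbert-Schmidt norm is sqrt(sum of squares of all entries).
Sum of squares = 6^2 + (-1)^2 + (-1)^2 + (-1)^2 + 4^2 + 0^2 + 1^2 + 4^2 + 6^2
= 36 + 1 + 1 + 1 + 16 + 0 + 1 + 16 + 36 = 108
||T||_HS = sqrt(108) = 10.3923

10.3923


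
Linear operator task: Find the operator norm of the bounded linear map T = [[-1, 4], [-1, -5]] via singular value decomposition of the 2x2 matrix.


A^T A = [[2, 1], [1, 41]]
trace(A^T A) = 43, det(A^T A) = 81
discriminant = 43^2 - 4*81 = 1525
Largest eigenvalue of A^T A = (trace + sqrt(disc))/2 = 41.0256
||T|| = sqrt(41.0256) = 6.4051

6.4051


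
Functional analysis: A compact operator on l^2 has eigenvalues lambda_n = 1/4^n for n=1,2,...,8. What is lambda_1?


The eigenvalue formula gives lambda_1 = 1/4^1
= 1/4
= 0.2500

0.2500


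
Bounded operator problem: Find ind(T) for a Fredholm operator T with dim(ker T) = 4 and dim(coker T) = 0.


The Fredholm index is defined as ind(T) = dim(ker T) - dim(coker T)
= 4 - 0
= 4

4


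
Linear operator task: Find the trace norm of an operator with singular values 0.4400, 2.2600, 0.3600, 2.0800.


The nuclear norm is the sum of all singular values.
||T||_1 = 0.4400 + 2.2600 + 0.3600 + 2.0800
= 5.1400

5.1400


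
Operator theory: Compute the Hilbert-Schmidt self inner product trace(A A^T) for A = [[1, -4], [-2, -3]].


trace(A * A^T) = sum of squares of all entries
= 1^2 + (-4)^2 + (-2)^2 + (-3)^2
= 1 + 16 + 4 + 9
= 30

30


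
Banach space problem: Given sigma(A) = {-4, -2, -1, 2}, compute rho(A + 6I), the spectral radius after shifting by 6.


Spectrum of A + 6I = {2, 4, 5, 8}
Spectral radius = max |lambda| over the shifted spectrum
= max(2, 4, 5, 8) = 8

8


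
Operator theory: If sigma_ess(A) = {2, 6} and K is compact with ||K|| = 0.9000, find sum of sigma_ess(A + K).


By Weyl's theorem, the essential spectrum is invariant under compact perturbations.
sigma_ess(A + K) = sigma_ess(A) = {2, 6}
Sum = 2 + 6 = 8

8


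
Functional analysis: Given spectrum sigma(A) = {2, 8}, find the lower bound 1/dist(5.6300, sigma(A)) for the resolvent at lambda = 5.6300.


dist(5.6300, {2, 8}) = min(|5.6300 - 2|, |5.6300 - 8|)
= min(3.6300, 2.3700) = 2.3700
Resolvent bound = 1/2.3700 = 0.4219

0.4219


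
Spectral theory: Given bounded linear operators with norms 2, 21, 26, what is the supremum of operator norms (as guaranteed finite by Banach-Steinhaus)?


By the Uniform Boundedness Principle, the supremum of norms is finite.
sup_k ||T_k|| = max(2, 21, 26) = 26

26


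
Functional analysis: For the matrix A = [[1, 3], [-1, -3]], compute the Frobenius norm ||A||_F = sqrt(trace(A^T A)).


||A||_F^2 = sum a_ij^2
= 1^2 + 3^2 + (-1)^2 + (-3)^2
= 1 + 9 + 1 + 9 = 20
||A||_F = sqrt(20) = 4.4721

4.4721


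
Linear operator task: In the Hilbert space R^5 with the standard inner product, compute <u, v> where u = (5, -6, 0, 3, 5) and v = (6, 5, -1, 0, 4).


Computing the standard inner product <u, v> = sum u_i * v_i
= 5*6 + -6*5 + 0*-1 + 3*0 + 5*4
= 30 + -30 + 0 + 0 + 20
= 20

20


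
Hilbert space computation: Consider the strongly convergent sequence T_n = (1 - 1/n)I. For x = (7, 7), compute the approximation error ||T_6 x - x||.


T_6 x - x = (1 - 1/6)x - x = -x/6
||x|| = sqrt(98) = 9.8995
||T_6 x - x|| = ||x||/6 = 9.8995/6 = 1.6499

1.6499


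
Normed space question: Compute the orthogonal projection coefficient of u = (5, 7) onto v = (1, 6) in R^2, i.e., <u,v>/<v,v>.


Computing <u,v> = 5*1 + 7*6 = 47
Computing <v,v> = 1^2 + 6^2 = 37
Projection coefficient = 47/37 = 1.2703

1.2703


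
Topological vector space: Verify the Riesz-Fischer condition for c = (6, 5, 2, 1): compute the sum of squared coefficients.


sum |c_n|^2 = 6^2 + 5^2 + 2^2 + 1^2
= 36 + 25 + 4 + 1
= 66

66


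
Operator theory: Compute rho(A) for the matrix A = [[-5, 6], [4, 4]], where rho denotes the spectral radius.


For a 2x2 matrix, eigenvalues satisfy lambda^2 - (trace)*lambda + det = 0
trace = -5 + 4 = -1
det = -5*4 - 6*4 = -44
discriminant = (-1)^2 - 4*(-44) = 177
spectral radius = max |eigenvalue| = 7.1521

7.1521


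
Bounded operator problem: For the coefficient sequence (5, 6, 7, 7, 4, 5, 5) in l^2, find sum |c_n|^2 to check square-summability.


sum |c_n|^2 = 5^2 + 6^2 + 7^2 + 7^2 + 4^2 + 5^2 + 5^2
= 25 + 36 + 49 + 49 + 16 + 25 + 25
= 225

225


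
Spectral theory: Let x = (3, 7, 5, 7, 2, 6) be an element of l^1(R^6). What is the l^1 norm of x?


The l^1 norm equals the sum of absolute values of all components.
||x||_1 = 3 + 7 + 5 + 7 + 2 + 6
= 30

30.0000


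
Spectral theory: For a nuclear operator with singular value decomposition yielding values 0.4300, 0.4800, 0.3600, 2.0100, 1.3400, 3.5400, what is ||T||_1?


The nuclear norm is the sum of all singular values.
||T||_1 = 0.4300 + 0.4800 + 0.3600 + 2.0100 + 1.3400 + 3.5400
= 8.1600

8.1600


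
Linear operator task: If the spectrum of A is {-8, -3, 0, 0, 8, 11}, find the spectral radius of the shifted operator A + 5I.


Spectrum of A + 5I = {-3, 2, 5, 5, 13, 16}
Spectral radius = max |lambda| over the shifted spectrum
= max(3, 2, 5, 5, 13, 16) = 16

16


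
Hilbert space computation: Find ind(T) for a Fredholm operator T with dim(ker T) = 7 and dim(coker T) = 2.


The Fredholm index is defined as ind(T) = dim(ker T) - dim(coker T)
= 7 - 2
= 5

5


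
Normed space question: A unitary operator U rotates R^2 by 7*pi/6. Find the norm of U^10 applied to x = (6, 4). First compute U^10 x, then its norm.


U is a rotation by theta = 7*pi/6
U^10 = rotation by 10*theta = 70*pi/6 = 10*pi/6 (mod 2*pi)
cos(10*pi/6) = 0.5000, sin(10*pi/6) = -0.8660
U^10 x = (0.5000 * 6 - -0.8660 * 4, -0.8660 * 6 + 0.5000 * 4)
= (6.4641, -3.1962)
||U^10 x|| = sqrt(6.4641^2 + (-3.1962)^2) = sqrt(52.0000) = 7.2111

7.2111


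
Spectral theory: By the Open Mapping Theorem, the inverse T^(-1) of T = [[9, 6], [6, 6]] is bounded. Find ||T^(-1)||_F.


det(T) = 9*6 - 6*6 = 18
T^(-1) = (1/18) * [[6, -6], [-6, 9]] = [[0.3333, -0.3333], [-0.3333, 0.5000]]
||T^(-1)||_F^2 = 0.3333^2 + (-0.3333)^2 + (-0.3333)^2 + 0.5000^2 = 0.5833
||T^(-1)||_F = sqrt(0.5833) = 0.7638

0.7638


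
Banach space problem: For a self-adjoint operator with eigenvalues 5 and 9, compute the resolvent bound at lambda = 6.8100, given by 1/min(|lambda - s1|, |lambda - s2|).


dist(6.8100, {5, 9}) = min(|6.8100 - 5|, |6.8100 - 9|)
= min(1.8100, 2.1900) = 1.8100
Resolvent bound = 1/1.8100 = 0.5525

0.5525


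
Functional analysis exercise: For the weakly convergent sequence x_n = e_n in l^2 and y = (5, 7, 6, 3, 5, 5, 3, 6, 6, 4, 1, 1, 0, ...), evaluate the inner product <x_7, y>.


x_7 = e_7 is the standard basis vector with 1 in position 7.
<x_7, y> = y_7 = 3
As n -> infinity, <x_n, y> -> 0, confirming weak convergence of (x_n) to 0.

3


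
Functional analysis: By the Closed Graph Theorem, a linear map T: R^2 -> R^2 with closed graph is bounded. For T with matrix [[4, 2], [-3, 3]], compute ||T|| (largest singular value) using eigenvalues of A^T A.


A^T A = [[25, -1], [-1, 13]]
trace(A^T A) = 38, det(A^T A) = 324
discriminant = 38^2 - 4*324 = 148
Largest eigenvalue of A^T A = (trace + sqrt(disc))/2 = 25.0828
||T|| = sqrt(25.0828) = 5.0083

5.0083


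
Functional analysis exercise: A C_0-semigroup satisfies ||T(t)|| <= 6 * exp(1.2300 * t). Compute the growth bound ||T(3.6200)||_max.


||T(3.6200)|| <= 6 * exp(1.2300 * 3.6200)
= 6 * exp(4.4526)
= 6 * 85.8499
= 515.0992

515.0992


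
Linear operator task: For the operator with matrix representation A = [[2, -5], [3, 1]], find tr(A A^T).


trace(A * A^T) = sum of squares of all entries
= 2^2 + (-5)^2 + 3^2 + 1^2
= 4 + 25 + 9 + 1
= 39

39


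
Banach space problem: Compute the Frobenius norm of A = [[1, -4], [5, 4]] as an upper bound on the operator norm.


||A||_F^2 = sum a_ij^2
= 1^2 + (-4)^2 + 5^2 + 4^2
= 1 + 16 + 25 + 16 = 58
||A||_F = sqrt(58) = 7.6158

7.6158


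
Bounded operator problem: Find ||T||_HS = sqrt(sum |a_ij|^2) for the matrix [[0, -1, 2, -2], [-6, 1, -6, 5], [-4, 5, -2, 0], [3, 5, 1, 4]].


The Hilbert-Schmidt norm is sqrt(sum of squares of all entries).
Sum of squares = 0^2 + (-1)^2 + 2^2 + (-2)^2 + (-6)^2 + 1^2 + (-6)^2 + 5^2 + (-4)^2 + 5^2 + (-2)^2 + 0^2 + 3^2 + 5^2 + 1^2 + 4^2
= 0 + 1 + 4 + 4 + 36 + 1 + 36 + 25 + 16 + 25 + 4 + 0 + 9 + 25 + 1 + 16 = 203
||T||_HS = sqrt(203) = 14.2478

14.2478


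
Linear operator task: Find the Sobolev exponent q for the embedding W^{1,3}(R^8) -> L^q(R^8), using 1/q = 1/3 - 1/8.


Using the Sobolev embedding formula: 1/q = 1/p - k/n
1/q = 1/3 - 1/8 = 5/24
q = 1/(5/24) = 24/5 = 4.8000

4.8000


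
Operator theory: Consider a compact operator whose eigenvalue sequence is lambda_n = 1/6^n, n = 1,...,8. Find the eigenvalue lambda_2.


The eigenvalue formula gives lambda_2 = 1/6^2
= 1/36
= 0.0278

0.0278


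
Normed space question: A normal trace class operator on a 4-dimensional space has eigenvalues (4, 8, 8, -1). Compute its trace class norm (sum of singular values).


For a normal operator, singular values equal |eigenvalues|.
Trace norm = sum |lambda_i| = 4 + 8 + 8 + 1
= 21

21


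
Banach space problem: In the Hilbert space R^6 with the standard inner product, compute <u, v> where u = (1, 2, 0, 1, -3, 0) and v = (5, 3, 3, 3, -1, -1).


Computing the standard inner product <u, v> = sum u_i * v_i
= 1*5 + 2*3 + 0*3 + 1*3 + -3*-1 + 0*-1
= 5 + 6 + 0 + 3 + 3 + 0
= 17

17


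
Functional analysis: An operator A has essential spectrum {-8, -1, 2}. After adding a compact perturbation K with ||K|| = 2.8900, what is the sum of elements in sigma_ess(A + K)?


By Weyl's theorem, the essential spectrum is invariant under compact perturbations.
sigma_ess(A + K) = sigma_ess(A) = {-8, -1, 2}
Sum = -8 + -1 + 2 = -7

-7


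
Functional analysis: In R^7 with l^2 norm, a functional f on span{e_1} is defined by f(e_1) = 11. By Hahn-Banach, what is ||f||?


The norm of f is given by ||f|| = sup_{||x||=1} |f(x)|.
On span{e_1}, ||e_1|| = 1, so ||f|| = |f(e_1)| / ||e_1||
= |11| / 1 = 11.0000

11.0000


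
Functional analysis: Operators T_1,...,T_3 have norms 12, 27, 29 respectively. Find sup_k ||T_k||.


By the Uniform Boundedness Principle, the supremum of norms is finite.
sup_k ||T_k|| = max(12, 27, 29) = 29

29


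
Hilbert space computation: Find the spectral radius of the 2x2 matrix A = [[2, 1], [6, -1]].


For a 2x2 matrix, eigenvalues satisfy lambda^2 - (trace)*lambda + det = 0
trace = 2 + -1 = 1
det = 2*-1 - 1*6 = -8
discriminant = 1^2 - 4*(-8) = 33
spectral radius = max |eigenvalue| = 3.3723

3.3723


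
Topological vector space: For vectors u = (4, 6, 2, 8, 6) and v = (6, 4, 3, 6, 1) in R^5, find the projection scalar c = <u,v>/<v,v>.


Computing <u,v> = 4*6 + 6*4 + 2*3 + 8*6 + 6*1 = 108
Computing <v,v> = 6^2 + 4^2 + 3^2 + 6^2 + 1^2 = 98
Projection coefficient = 108/98 = 1.1020

1.1020


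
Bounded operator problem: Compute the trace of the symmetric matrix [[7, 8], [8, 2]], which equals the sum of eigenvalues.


For a self-adjoint (symmetric) matrix, the eigenvalues are real.
The sum of eigenvalues equals the trace of the matrix.
trace = 7 + 2 = 9

9


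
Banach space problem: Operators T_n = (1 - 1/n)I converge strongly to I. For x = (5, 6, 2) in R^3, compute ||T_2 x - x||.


T_2 x - x = (1 - 1/2)x - x = -x/2
||x|| = sqrt(65) = 8.0623
||T_2 x - x|| = ||x||/2 = 8.0623/2 = 4.0311

4.0311


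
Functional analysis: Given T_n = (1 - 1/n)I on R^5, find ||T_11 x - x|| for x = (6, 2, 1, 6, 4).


T_11 x - x = (1 - 1/11)x - x = -x/11
||x|| = sqrt(93) = 9.6437
||T_11 x - x|| = ||x||/11 = 9.6437/11 = 0.8767

0.8767


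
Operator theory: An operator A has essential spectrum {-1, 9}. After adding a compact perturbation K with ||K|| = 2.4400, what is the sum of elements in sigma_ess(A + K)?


By Weyl's theorem, the essential spectrum is invariant under compact perturbations.
sigma_ess(A + K) = sigma_ess(A) = {-1, 9}
Sum = -1 + 9 = 8

8


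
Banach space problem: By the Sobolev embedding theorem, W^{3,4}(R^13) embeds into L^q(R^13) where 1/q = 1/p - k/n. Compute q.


Using the Sobolev embedding formula: 1/q = 1/p - k/n
1/q = 1/4 - 3/13 = 1/52
q = 1/(1/52) = 52

52.0000


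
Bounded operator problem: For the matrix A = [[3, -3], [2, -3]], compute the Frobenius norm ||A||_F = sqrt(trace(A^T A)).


||A||_F^2 = sum a_ij^2
= 3^2 + (-3)^2 + 2^2 + (-3)^2
= 9 + 9 + 4 + 9 = 31
||A||_F = sqrt(31) = 5.5678

5.5678


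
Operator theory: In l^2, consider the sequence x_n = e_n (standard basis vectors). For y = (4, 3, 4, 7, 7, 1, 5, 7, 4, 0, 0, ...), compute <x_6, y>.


x_6 = e_6 is the standard basis vector with 1 in position 6.
<x_6, y> = y_6 = 1
As n -> infinity, <x_n, y> -> 0, confirming weak convergence of (x_n) to 0.

1


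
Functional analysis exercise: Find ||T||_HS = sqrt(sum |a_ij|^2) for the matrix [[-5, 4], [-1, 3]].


The Hilbert-Schmidt norm is sqrt(sum of squares of all entries).
Sum of squares = (-5)^2 + 4^2 + (-1)^2 + 3^2
= 25 + 16 + 1 + 9 = 51
||T||_HS = sqrt(51) = 7.1414

7.1414


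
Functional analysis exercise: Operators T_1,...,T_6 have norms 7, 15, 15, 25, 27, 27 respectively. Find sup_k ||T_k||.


By the Uniform Boundedness Principle, the supremum of norms is finite.
sup_k ||T_k|| = max(7, 15, 15, 25, 27, 27) = 27

27


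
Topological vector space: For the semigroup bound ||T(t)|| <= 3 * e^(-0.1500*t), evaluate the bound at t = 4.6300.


||T(4.6300)|| <= 3 * exp(-0.1500 * 4.6300)
= 3 * exp(-0.6945)
= 3 * 0.4993
= 1.4980

1.4980


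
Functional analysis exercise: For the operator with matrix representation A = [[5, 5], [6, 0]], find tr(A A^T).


trace(A * A^T) = sum of squares of all entries
= 5^2 + 5^2 + 6^2 + 0^2
= 25 + 25 + 36 + 0
= 86

86


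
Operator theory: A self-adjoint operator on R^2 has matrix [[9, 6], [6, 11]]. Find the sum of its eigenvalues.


For a self-adjoint (symmetric) matrix, the eigenvalues are real.
The sum of eigenvalues equals the trace of the matrix.
trace = 9 + 11 = 20

20


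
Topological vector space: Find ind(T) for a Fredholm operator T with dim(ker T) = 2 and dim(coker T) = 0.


The Fredholm index is defined as ind(T) = dim(ker T) - dim(coker T)
= 2 - 0
= 2

2


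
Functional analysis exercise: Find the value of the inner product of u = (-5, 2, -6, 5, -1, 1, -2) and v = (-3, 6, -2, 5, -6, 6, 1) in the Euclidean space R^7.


Computing the standard inner product <u, v> = sum u_i * v_i
= -5*-3 + 2*6 + -6*-2 + 5*5 + -1*-6 + 1*6 + -2*1
= 15 + 12 + 12 + 25 + 6 + 6 + -2
= 74

74


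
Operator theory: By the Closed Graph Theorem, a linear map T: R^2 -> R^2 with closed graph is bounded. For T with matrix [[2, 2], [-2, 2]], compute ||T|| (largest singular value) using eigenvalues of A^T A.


A^T A = [[8, 0], [0, 8]]
trace(A^T A) = 16, det(A^T A) = 64
discriminant = 16^2 - 4*64 = 0
Largest eigenvalue of A^T A = (trace + sqrt(disc))/2 = 8.0000
||T|| = sqrt(8.0000) = 2.8284

2.8284


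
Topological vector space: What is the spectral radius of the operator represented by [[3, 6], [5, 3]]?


For a 2x2 matrix, eigenvalues satisfy lambda^2 - (trace)*lambda + det = 0
trace = 3 + 3 = 6
det = 3*3 - 6*5 = -21
discriminant = 6^2 - 4*(-21) = 120
spectral radius = max |eigenvalue| = 8.4772

8.4772


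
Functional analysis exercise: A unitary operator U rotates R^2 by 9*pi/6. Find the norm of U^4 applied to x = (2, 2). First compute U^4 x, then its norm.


U is a rotation by theta = 9*pi/6
U^4 = rotation by 4*theta = 36*pi/6 = 0*pi/6 (mod 2*pi)
cos(0*pi/6) = 1.0000, sin(0*pi/6) = 0.0000
U^4 x = (1.0000 * 2 - 0.0000 * 2, 0.0000 * 2 + 1.0000 * 2)
= (2.0000, 2.0000)
||U^4 x|| = sqrt(2.0000^2 + 2.0000^2) = sqrt(8.0000) = 2.8284

2.8284


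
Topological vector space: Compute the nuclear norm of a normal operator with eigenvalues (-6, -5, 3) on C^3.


For a normal operator, singular values equal |eigenvalues|.
Trace norm = sum |lambda_i| = 6 + 5 + 3
= 14

14


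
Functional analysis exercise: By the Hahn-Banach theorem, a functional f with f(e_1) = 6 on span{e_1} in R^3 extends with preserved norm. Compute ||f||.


The norm of f is given by ||f|| = sup_{||x||=1} |f(x)|.
On span{e_1}, ||e_1|| = 1, so ||f|| = |f(e_1)| / ||e_1||
= |6| / 1 = 6.0000

6.0000


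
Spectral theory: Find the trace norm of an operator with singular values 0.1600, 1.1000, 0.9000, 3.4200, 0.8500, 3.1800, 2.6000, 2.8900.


The nuclear norm is the sum of all singular values.
||T||_1 = 0.1600 + 1.1000 + 0.9000 + 3.4200 + 0.8500 + 3.1800 + 2.6000 + 2.8900
= 15.1000

15.1000


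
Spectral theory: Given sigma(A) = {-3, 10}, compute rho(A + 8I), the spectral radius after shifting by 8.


Spectrum of A + 8I = {5, 18}
Spectral radius = max |lambda| over the shifted spectrum
= max(5, 18) = 18

18


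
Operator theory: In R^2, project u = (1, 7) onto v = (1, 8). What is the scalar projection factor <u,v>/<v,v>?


Computing <u,v> = 1*1 + 7*8 = 57
Computing <v,v> = 1^2 + 8^2 = 65
Projection coefficient = 57/65 = 0.8769

0.8769


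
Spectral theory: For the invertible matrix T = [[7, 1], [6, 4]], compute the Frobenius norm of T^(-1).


det(T) = 7*4 - 1*6 = 22
T^(-1) = (1/22) * [[4, -1], [-6, 7]] = [[0.1818, -0.0455], [-0.2727, 0.3182]]
||T^(-1)||_F^2 = 0.1818^2 + (-0.0455)^2 + (-0.2727)^2 + 0.3182^2 = 0.2107
||T^(-1)||_F = sqrt(0.2107) = 0.4591

0.4591


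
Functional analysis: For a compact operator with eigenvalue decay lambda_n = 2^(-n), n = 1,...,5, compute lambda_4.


The eigenvalue formula gives lambda_4 = 1/2^4
= 1/16
= 0.0625

0.0625


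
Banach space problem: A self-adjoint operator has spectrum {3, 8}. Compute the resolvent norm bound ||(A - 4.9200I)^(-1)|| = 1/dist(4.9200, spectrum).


dist(4.9200, {3, 8}) = min(|4.9200 - 3|, |4.9200 - 8|)
= min(1.9200, 3.0800) = 1.9200
Resolvent bound = 1/1.9200 = 0.5208

0.5208


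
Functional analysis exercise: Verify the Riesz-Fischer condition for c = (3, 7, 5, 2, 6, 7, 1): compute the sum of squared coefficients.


sum |c_n|^2 = 3^2 + 7^2 + 5^2 + 2^2 + 6^2 + 7^2 + 1^2
= 9 + 49 + 25 + 4 + 36 + 49 + 1
= 173

173


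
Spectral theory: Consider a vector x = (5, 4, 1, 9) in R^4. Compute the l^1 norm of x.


The l^1 norm equals the sum of absolute values of all components.
||x||_1 = 5 + 4 + 1 + 9
= 19

19.0000


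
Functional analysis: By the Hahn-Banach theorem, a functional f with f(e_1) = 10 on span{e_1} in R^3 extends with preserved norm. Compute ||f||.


The norm of f is given by ||f|| = sup_{||x||=1} |f(x)|.
On span{e_1}, ||e_1|| = 1, so ||f|| = |f(e_1)| / ||e_1||
= |10| / 1 = 10.0000

10.0000


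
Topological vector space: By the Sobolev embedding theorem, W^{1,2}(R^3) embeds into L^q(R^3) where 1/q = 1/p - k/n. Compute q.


Using the Sobolev embedding formula: 1/q = 1/p - k/n
1/q = 1/2 - 1/3 = 1/6
q = 1/(1/6) = 6

6.0000


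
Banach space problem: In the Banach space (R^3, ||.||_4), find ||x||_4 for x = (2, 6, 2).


The l^4 norm = (sum |x_i|^4)^(1/4)
Sum of 4th powers = 16 + 1296 + 16 = 1328
||x||_4 = (1328)^(1/4) = 6.0367

6.0367


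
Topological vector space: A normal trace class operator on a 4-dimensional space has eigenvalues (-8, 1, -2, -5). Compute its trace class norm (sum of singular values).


For a normal operator, singular values equal |eigenvalues|.
Trace norm = sum |lambda_i| = 8 + 1 + 2 + 5
= 16

16


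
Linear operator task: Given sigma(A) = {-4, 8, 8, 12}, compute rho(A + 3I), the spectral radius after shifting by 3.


Spectrum of A + 3I = {-1, 11, 11, 15}
Spectral radius = max |lambda| over the shifted spectrum
= max(1, 11, 11, 15) = 15

15


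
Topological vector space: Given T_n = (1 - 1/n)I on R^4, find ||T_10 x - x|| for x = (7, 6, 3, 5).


T_10 x - x = (1 - 1/10)x - x = -x/10
||x|| = sqrt(119) = 10.9087
||T_10 x - x|| = ||x||/10 = 10.9087/10 = 1.0909

1.0909


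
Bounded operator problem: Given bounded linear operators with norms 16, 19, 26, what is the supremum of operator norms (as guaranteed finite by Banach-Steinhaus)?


By the Uniform Boundedness Principle, the supremum of norms is finite.
sup_k ||T_k|| = max(16, 19, 26) = 26

26


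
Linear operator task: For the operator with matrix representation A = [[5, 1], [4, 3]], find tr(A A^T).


trace(A * A^T) = sum of squares of all entries
= 5^2 + 1^2 + 4^2 + 3^2
= 25 + 1 + 16 + 9
= 51

51


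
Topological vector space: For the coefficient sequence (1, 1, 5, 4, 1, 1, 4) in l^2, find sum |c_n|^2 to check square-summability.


sum |c_n|^2 = 1^2 + 1^2 + 5^2 + 4^2 + 1^2 + 1^2 + 4^2
= 1 + 1 + 25 + 16 + 1 + 1 + 16
= 61

61


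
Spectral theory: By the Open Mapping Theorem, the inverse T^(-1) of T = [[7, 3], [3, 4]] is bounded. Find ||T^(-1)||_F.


det(T) = 7*4 - 3*3 = 19
T^(-1) = (1/19) * [[4, -3], [-3, 7]] = [[0.2105, -0.1579], [-0.1579, 0.3684]]
||T^(-1)||_F^2 = 0.2105^2 + (-0.1579)^2 + (-0.1579)^2 + 0.3684^2 = 0.2299
||T^(-1)||_F = sqrt(0.2299) = 0.4795

0.4795


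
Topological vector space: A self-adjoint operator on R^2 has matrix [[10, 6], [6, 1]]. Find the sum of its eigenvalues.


For a self-adjoint (symmetric) matrix, the eigenvalues are real.
The sum of eigenvalues equals the trace of the matrix.
trace = 10 + 1 = 11

11


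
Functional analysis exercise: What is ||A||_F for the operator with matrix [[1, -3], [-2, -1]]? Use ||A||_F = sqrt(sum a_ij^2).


||A||_F^2 = sum a_ij^2
= 1^2 + (-3)^2 + (-2)^2 + (-1)^2
= 1 + 9 + 4 + 1 = 15
||A||_F = sqrt(15) = 3.8730

3.8730


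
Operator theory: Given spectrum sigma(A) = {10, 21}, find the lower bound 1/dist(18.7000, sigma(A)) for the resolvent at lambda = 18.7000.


dist(18.7000, {10, 21}) = min(|18.7000 - 10|, |18.7000 - 21|)
= min(8.7000, 2.3000) = 2.3000
Resolvent bound = 1/2.3000 = 0.4348

0.4348


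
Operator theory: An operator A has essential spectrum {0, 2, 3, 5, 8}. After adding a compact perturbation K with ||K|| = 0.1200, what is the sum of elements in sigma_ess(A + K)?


By Weyl's theorem, the essential spectrum is invariant under compact perturbations.
sigma_ess(A + K) = sigma_ess(A) = {0, 2, 3, 5, 8}
Sum = 0 + 2 + 3 + 5 + 8 = 18

18


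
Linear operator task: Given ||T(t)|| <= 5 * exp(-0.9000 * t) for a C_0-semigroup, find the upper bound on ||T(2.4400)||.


||T(2.4400)|| <= 5 * exp(-0.9000 * 2.4400)
= 5 * exp(-2.1960)
= 5 * 0.1112
= 0.5562

0.5562


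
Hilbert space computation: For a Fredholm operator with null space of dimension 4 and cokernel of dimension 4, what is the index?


The Fredholm index is defined as ind(T) = dim(ker T) - dim(coker T)
= 4 - 4
= 0

0


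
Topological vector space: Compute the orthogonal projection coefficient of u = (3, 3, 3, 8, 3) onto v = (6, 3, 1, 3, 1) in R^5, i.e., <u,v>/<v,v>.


Computing <u,v> = 3*6 + 3*3 + 3*1 + 8*3 + 3*1 = 57
Computing <v,v> = 6^2 + 3^2 + 1^2 + 3^2 + 1^2 = 56
Projection coefficient = 57/56 = 1.0179

1.0179


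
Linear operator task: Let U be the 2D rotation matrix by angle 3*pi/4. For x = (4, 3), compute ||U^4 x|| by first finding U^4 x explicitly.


U is a rotation by theta = 3*pi/4
U^4 = rotation by 4*theta = 12*pi/4 = 4*pi/4 (mod 2*pi)
cos(4*pi/4) = -1.0000, sin(4*pi/4) = 0.0000
U^4 x = (-1.0000 * 4 - 0.0000 * 3, 0.0000 * 4 + -1.0000 * 3)
= (-4.0000, -3.0000)
||U^4 x|| = sqrt((-4.0000)^2 + (-3.0000)^2) = sqrt(25.0000) = 5.0000

5.0000


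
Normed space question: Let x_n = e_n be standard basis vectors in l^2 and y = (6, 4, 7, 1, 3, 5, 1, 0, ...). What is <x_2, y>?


x_2 = e_2 is the standard basis vector with 1 in position 2.
<x_2, y> = y_2 = 4
As n -> infinity, <x_n, y> -> 0, confirming weak convergence of (x_n) to 0.

4


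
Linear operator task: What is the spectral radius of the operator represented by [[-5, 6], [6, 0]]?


For a 2x2 matrix, eigenvalues satisfy lambda^2 - (trace)*lambda + det = 0
trace = -5 + 0 = -5
det = -5*0 - 6*6 = -36
discriminant = (-5)^2 - 4*(-36) = 169
spectral radius = max |eigenvalue| = 9.0000

9.0000


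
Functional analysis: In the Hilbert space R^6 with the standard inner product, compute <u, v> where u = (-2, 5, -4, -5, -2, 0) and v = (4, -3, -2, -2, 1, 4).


Computing the standard inner product <u, v> = sum u_i * v_i
= -2*4 + 5*-3 + -4*-2 + -5*-2 + -2*1 + 0*4
= -8 + -15 + 8 + 10 + -2 + 0
= -7

-7


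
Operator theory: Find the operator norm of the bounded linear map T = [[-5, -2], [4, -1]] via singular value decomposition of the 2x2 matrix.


A^T A = [[41, 6], [6, 5]]
trace(A^T A) = 46, det(A^T A) = 169
discriminant = 46^2 - 4*169 = 1440
Largest eigenvalue of A^T A = (trace + sqrt(disc))/2 = 41.9737
||T|| = sqrt(41.9737) = 6.4787

6.4787


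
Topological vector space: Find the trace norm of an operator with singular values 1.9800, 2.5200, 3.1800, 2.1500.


The nuclear norm is the sum of all singular values.
||T||_1 = 1.9800 + 2.5200 + 3.1800 + 2.1500
= 9.8300

9.8300


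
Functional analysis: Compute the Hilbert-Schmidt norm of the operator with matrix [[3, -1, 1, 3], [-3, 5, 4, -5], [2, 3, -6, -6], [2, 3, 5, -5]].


The Hilbert-Schmidt norm is sqrt(sum of squares of all entries).
Sum of squares = 3^2 + (-1)^2 + 1^2 + 3^2 + (-3)^2 + 5^2 + 4^2 + (-5)^2 + 2^2 + 3^2 + (-6)^2 + (-6)^2 + 2^2 + 3^2 + 5^2 + (-5)^2
= 9 + 1 + 1 + 9 + 9 + 25 + 16 + 25 + 4 + 9 + 36 + 36 + 4 + 9 + 25 + 25 = 243
||T||_HS = sqrt(243) = 15.5885

15.5885
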